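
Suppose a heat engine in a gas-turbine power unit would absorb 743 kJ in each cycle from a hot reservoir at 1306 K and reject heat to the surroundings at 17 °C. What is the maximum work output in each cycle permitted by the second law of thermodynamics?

T_C = 17 °C → 17 + 273.15 = 290.15 K.
The second-law ceiling is the Carnot efficiency, η_max = 1 − T_C/T_H = 1 − 290.15/1306.00 = 0.7778.
W_max = η_max · Q_H = 0.7778 × 743 = 578 kJ.

W_max ≈ 578 kJ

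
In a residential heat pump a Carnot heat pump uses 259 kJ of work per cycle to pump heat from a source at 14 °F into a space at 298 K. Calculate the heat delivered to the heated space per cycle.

T_C = 14 °F → (14 − 32) × 5/9 = -10.00 °C = 263.15 K.
COP_HP = T_H/(T_H − T_C) = 298.00/34.85 = 8.5509.
Q_H = COP_HP · W = 8.5509 × 259 = 2210 kJ.

Q_H ≈ 2210 kJ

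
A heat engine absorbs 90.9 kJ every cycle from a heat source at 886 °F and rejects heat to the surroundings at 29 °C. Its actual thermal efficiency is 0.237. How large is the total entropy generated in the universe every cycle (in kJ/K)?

ΔS_univ ≈ 0.108 kJ/K

T_H = 886 °F → (886 − 32) × 5/9 = 474.44 °C = 747.59 K.
T_C = 29 °C → 29 + 273.15 = 302.15 K.
W = η·Q_H = 0.237 × 90.9 = 21.54 kJ, so Q_C = Q_H − W = 69.36 kJ.
The hot reservoir loses entropy Q_H/T_H = 90.9/747.59 = 0.1216 kJ/K; the cold reservoir gains Q_C/T_C = 69.36/302.15 = 0.2295 kJ/K.
ΔS_univ = −Q_H/T_H + Q_C/T_C = 0.108 kJ/K (> 0, since η = 0.237 < η_Carnot = 0.596).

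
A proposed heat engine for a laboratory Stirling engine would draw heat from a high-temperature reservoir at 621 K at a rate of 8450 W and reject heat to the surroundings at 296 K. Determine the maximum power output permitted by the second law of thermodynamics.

Ẇ_max ≈ 4420 W

The second-law ceiling is the Carnot efficiency, η_max = 1 − T_C/T_H = 1 − 296.00/621.00 = 0.5233.
W_max = η_max · Q_H = 0.5233 × 8450 = 4420 W.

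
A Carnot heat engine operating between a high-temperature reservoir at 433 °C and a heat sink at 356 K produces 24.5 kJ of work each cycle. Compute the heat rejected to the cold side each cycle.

Q_C ≈ 24.91 kJ

T_H = 433 °C → 433 + 273.15 = 706.15 K.
For a reversible engine, η = 1 − T_C/T_H = 1 − 356.00/706.15 = 0.4959.
Since Q_C/Q_H = T_C/T_H and Q_H = W/η, Q_C = W·T_C/(T_H − T_C) = 24.5 × 356.00/350.15 = 24.91 kJ.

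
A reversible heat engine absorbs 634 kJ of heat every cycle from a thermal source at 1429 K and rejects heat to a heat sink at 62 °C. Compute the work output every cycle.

T_C = 62 °C → 62 + 273.15 = 335.15 K.
η_rev = 1 − T_C/T_H = 1 − 335.15/1429.00 = 0.7655.
W = η·Q_H = 0.7655 × 634 = 485.3 kJ.

W ≈ 485.3 kJ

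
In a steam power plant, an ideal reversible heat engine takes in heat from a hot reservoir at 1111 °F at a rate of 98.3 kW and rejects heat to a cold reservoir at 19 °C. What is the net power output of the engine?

T_H = 1111 °F → (1111 − 32) × 5/9 = 599.44 °C = 872.59 K.
T_C = 19 °C → 19 + 273.15 = 292.15 K.
The Carnot efficiency is η = 1 − T_C/T_H = 1 − 292.15/872.59 = 0.6652.
W = η·Q_H = 0.6652 × 98.3 = 65.39 kW.

Ẇ ≈ 65.39 kW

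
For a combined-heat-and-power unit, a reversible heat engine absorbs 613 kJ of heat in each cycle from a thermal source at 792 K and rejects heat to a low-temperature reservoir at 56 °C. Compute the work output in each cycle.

W ≈ 358 kJ

T_C = 56 °C → 56 + 273.15 = 329.15 K.
The Carnot efficiency is η = 1 − T_C/T_H = 1 − 329.15/792.00 = 0.5844.
W = η·Q_H = 0.5844 × 613 = 358 kJ.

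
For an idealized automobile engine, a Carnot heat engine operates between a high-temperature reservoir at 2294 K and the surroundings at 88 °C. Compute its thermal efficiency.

η ≈ 0.8426

T_C = 88 °C → 88 + 273.15 = 361.15 K.
The Carnot efficiency is η = 1 − T_C/T_H = 1 − 361.15/2294.00 = 0.8426.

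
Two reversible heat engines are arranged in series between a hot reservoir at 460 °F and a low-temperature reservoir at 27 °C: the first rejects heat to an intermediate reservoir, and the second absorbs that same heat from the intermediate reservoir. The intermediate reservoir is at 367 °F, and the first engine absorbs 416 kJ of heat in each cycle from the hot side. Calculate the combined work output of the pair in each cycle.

W_total ≈ 172 kJ

T_H = 460 °F → (460 − 32) × 5/9 = 237.78 °C = 510.93 K.
T_C = 27 °C → 27 + 273.15 = 300.15 K.
Two reversible stages in series are equivalent to a single Carnot engine between T_H and T_C, so η_total = 1 − T_C/T_H = 1 − 300.15/510.93 = 0.4125.
W_total = η_total · Q_H = 0.4125 × 416 = 172 kJ.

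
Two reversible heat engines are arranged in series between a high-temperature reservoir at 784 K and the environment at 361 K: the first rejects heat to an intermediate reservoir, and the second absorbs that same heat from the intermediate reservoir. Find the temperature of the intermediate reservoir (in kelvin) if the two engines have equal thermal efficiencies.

T_m ≈ 532.0 K

Equal efficiencies require 1 − T_m/T_H = 1 − T_C/T_m, i.e. T_m/T_H = T_C/T_m, so T_m = √(T_H·T_C) = √(784.00 × 361.00) = 532.0 K.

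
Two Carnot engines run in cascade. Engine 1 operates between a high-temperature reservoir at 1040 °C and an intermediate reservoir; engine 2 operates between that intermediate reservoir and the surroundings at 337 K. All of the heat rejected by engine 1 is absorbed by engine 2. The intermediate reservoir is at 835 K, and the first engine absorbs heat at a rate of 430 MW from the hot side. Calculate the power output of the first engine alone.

Ẇ₁ ≈ 157 MW

T_H = 1040 °C → 1040 + 273.15 = 1313.15 K.
First-stage efficiency η₁ = 1 − T_m/T_H = 1 − 835.00/1313.15 = 0.3641.
W₁ = η₁·Q_H = 0.3641 × 430 = 157 MW.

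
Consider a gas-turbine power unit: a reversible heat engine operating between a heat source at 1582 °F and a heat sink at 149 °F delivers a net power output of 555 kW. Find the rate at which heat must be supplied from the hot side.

T_H = 1582 °F → (1582 − 32) × 5/9 = 861.11 °C = 1134.26 K.
T_C = 149 °F → (149 − 32) × 5/9 = 65.00 °C = 338.15 K.
η_rev = 1 − T_C/T_H = 1 − 338.15/1134.26 = 0.7019.
Q_H = W/η = 555/0.7019 = 790.7 kW.

Q̇_H ≈ 790.7 kW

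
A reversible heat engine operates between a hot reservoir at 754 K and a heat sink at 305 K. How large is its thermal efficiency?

Since the cycle is reversible, η = 1 − T_C/T_H = 1 − 305.00/754.00 = 0.595.

η ≈ 0.595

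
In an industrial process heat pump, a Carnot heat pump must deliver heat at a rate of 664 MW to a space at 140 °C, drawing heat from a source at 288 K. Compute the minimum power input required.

Ẇ_in ≈ 201.1 MW

T_H = 140 °C → 140 + 273.15 = 413.15 K.
The Carnot heat-pump COP is COP_HP = T_H/(T_H − T_C) = 413.15/125.15 = 3.3012.
W = Q_H/COP_HP = 664/3.3012 = 201.1 MW.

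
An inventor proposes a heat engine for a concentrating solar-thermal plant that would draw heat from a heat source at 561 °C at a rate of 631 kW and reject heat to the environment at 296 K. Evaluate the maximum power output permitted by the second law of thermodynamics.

T_H = 561 °C → 561 + 273.15 = 834.15 K.
No engine can exceed the Carnot limit: η_max = 1 − T_C/T_H = 1 − 296.00/834.15 = 0.6451.
W_max = η_max · Q_H = 0.6451 × 631 = 407 kW.

Ẇ_max ≈ 407 kW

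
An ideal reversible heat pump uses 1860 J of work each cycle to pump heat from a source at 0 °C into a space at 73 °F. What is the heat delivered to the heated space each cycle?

T_H = 73 °F → (73 − 32) × 5/9 = 22.78 °C = 295.93 K.
T_C = 0 °C → 0 + 273.15 = 273.15 K.
For a reversible heat pump, COP_HP = T_H/(T_H − T_C) = 295.93/22.78 = 12.9920.
Q_H = COP_HP · W = 12.9920 × 1860 = 24170 J.

Q_H ≈ 24170 J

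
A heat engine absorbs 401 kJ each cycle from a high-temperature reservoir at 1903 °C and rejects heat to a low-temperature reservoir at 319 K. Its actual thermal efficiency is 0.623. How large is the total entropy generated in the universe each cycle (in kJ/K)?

T_H = 1903 °C → 1903 + 273.15 = 2176.15 K.
W = η·Q_H = 0.623 × 401 = 249.8 kJ, so Q_C = Q_H − W = 151.2 kJ.
The hot reservoir loses entropy Q_H/T_H = 401/2176.15 = 0.1843 kJ/K; the cold reservoir gains Q_C/T_C = 151.2/319.00 = 0.4739 kJ/K.
ΔS_univ = −Q_H/T_H + Q_C/T_C = 0.290 kJ/K (> 0, since η = 0.623 < η_Carnot = 0.853).

ΔS_univ ≈ 0.290 kJ/K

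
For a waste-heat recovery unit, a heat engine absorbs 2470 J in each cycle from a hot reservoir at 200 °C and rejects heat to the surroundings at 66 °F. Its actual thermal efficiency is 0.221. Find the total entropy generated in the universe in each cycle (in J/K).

T_H = 200 °C → 200 + 273.15 = 473.15 K.
T_C = 66 °F → (66 − 32) × 5/9 = 18.89 °C = 292.04 K.
W = η·Q_H = 0.221 × 2470 = 545.9 J, so Q_C = Q_H − W = 1924 J.
Reservoir entropy changes: ΔS_H = −Q_H/T_H = −2470/473.15 = -5.220 J/K and ΔS_C = +Q_C/T_C = 1924/292.04 = 6.589 J/K.
ΔS_univ = −Q_H/T_H + Q_C/T_C = 1.37 J/K (> 0, since η = 0.221 < η_Carnot = 0.383).

ΔS_univ ≈ 1.37 J/K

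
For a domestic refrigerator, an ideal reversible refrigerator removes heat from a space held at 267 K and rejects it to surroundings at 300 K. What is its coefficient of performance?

COP_R ≈ 8.091

COP_R = T_C/(T_H − T_C) = 267.00/(300.00 − 267.00) = 8.091.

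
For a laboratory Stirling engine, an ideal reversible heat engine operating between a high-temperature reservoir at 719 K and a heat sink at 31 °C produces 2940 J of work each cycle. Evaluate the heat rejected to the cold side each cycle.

Q_C ≈ 2160 J

T_C = 31 °C → 31 + 273.15 = 304.15 K.
η_rev = 1 − T_C/T_H = 1 − 304.15/719.00 = 0.5770.
Since Q_C/Q_H = T_C/T_H and Q_H = W/η, Q_C = W·T_C/(T_H − T_C) = 2940 × 304.15/414.85 = 2160 J.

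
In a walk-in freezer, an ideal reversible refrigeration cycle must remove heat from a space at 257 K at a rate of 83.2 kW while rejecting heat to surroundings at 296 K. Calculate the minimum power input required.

Ẇ_in ≈ 12.63 kW

Carnot COP: COP_R = T_C/(T_H − T_C) = 257.00/39.00 = 6.5897.
W = Q_C/COP_R = 83.2/6.5897 = 12.63 kW.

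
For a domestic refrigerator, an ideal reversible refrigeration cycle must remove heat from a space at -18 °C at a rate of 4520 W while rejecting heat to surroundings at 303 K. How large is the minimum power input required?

Ẇ_in ≈ 848 W

T_C = -18 °C → -18 + 273.15 = 255.15 K.
The reversible coefficient of performance is COP_R = T_C/(T_H − T_C) = 255.15/47.85 = 5.3323.
W = Q_C/COP_R = 4520/5.3323 = 848 W.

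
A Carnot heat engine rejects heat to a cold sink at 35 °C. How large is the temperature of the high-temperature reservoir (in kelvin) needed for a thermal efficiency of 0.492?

T_C = 35 °C → 35 + 273.15 = 308.15 K.
From η = 1 − T_C/T_H, solving for T_H gives T_H = T_C/(1 − η) = 308.15/(1 − 0.492) = 607 K.

T_H ≈ 607 K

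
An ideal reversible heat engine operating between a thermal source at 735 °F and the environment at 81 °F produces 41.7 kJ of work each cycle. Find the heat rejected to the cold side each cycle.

Q_C ≈ 34.5 kJ

T_H = 735 °F → (735 − 32) × 5/9 = 390.56 °C = 663.71 K.
T_C = 81 °F → (81 − 32) × 5/9 = 27.22 °C = 300.37 K.
η_rev = 1 − T_C/T_H = 1 − 300.37/663.71 = 0.5474.
Since Q_C/Q_H = T_C/T_H and Q_H = W/η, Q_C = W·T_C/(T_H − T_C) = 41.7 × 300.37/363.33 = 34.5 kJ.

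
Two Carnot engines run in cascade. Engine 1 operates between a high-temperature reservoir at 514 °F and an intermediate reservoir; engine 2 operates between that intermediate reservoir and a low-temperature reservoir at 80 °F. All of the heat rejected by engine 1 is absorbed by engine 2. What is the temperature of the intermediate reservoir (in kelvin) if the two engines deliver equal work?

T_m ≈ 420 K

T_H = 514 °F → (514 − 32) × 5/9 = 267.78 °C = 540.93 K.
T_C = 80 °F → (80 − 32) × 5/9 = 26.67 °C = 299.82 K.
For reversible stages Q_m = Q_H·(T_m/T_H). Setting W₁ = Q_H(1 − T_m/T_H) equal to W₂ = Q_m(1 − T_C/T_m) = Q_H·(T_m − T_C)/T_H gives T_H − T_m = T_m − T_C, so T_m = (T_H + T_C)/2 = (540.93 + 299.82)/2 = 420 K.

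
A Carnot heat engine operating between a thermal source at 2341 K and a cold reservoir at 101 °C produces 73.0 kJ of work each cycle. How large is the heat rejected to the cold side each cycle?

Q_C ≈ 13.9 kJ

T_C = 101 °C → 101 + 273.15 = 374.15 K.
Since the cycle is reversible, η = 1 − T_C/T_H = 1 − 374.15/2341.00 = 0.8402.
Since Q_C/Q_H = T_C/T_H and Q_H = W/η, Q_C = W·T_C/(T_H − T_C) = 73.0 × 374.15/1966.85 = 13.9 kJ.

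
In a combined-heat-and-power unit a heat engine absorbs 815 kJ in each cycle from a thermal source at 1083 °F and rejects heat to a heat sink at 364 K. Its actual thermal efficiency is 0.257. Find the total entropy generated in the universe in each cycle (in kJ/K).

ΔS_univ ≈ 0.713 kJ/K

T_H = 1083 °F → (1083 − 32) × 5/9 = 583.89 °C = 857.04 K.
W = η·Q_H = 0.257 × 815 = 209.5 kJ, so Q_C = Q_H − W = 605.5 kJ.
The hot reservoir loses entropy Q_H/T_H = 815/857.04 = 0.9509 kJ/K; the cold reservoir gains Q_C/T_C = 605.5/364.00 = 1.664 kJ/K.
ΔS_univ = −Q_H/T_H + Q_C/T_C = 0.713 kJ/K (> 0, since η = 0.257 < η_Carnot = 0.575).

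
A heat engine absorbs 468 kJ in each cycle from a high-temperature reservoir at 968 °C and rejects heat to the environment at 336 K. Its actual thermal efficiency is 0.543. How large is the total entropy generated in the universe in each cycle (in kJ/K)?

ΔS_univ ≈ 0.259 kJ/K

T_H = 968 °C → 968 + 273.15 = 1241.15 K.
W = η·Q_H = 0.543 × 468 = 254.1 kJ, so Q_C = Q_H − W = 213.9 kJ.
Reservoir entropy changes: ΔS_H = −Q_H/T_H = −468/1241.15 = -0.3771 kJ/K and ΔS_C = +Q_C/T_C = 213.9/336.00 = 0.6365 kJ/K.
ΔS_univ = −Q_H/T_H + Q_C/T_C = 0.259 kJ/K (> 0, since η = 0.543 < η_Carnot = 0.729).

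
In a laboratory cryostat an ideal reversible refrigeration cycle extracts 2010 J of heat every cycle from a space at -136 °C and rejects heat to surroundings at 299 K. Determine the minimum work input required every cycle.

T_C = -136 °C → -136 + 273.15 = 137.15 K.
Carnot COP: COP_R = T_C/(T_H − T_C) = 137.15/161.85 = 0.8474.
W = Q_C/COP_R = 2010/0.8474 = 2370 J.

W_in ≈ 2370 J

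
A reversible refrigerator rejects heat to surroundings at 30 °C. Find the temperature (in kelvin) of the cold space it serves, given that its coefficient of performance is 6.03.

T_H = 30 °C → 30 + 273.15 = 303.15 K.
COP_R = T_C/(T_H − T_C) ⇒ T_C = T_H·COP_R/(1 + COP_R) = 303.15 × 6.03/(1 + 6.03) = 260 K.

T_C ≈ 260 K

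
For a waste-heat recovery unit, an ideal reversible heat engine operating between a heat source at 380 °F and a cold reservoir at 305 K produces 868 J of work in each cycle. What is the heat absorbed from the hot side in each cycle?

Q_H ≈ 2507 J

T_H = 380 °F → (380 − 32) × 5/9 = 193.33 °C = 466.48 K.
Since the cycle is reversible, η = 1 − T_C/T_H = 1 − 305.00/466.48 = 0.3462.
Q_H = W/η = 868/0.3462 = 2507 J.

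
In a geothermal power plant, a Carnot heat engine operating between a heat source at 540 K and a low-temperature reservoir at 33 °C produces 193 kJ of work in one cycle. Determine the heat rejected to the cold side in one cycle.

T_C = 33 °C → 33 + 273.15 = 306.15 K.
The Carnot efficiency is η = 1 − T_C/T_H = 1 − 306.15/540.00 = 0.4331.
Since Q_C/Q_H = T_C/T_H and Q_H = W/η, Q_C = W·T_C/(T_H − T_C) = 193 × 306.15/233.85 = 252.7 kJ.

Q_C ≈ 252.7 kJ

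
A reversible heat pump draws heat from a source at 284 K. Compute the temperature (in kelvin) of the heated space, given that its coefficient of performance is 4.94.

COP_HP = T_H/(T_H − T_C) ⇒ T_H = T_C·COP_HP/(COP_HP − 1) = 284.00 × 4.94/(4.94 − 1) = 356 K.

T_H ≈ 356 K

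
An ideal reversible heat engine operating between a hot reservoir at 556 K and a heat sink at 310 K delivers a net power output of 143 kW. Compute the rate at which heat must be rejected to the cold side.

Since the cycle is reversible, η = 1 − T_C/T_H = 1 − 310.00/556.00 = 0.4424.
Since Q_C/Q_H = T_C/T_H and Q_H = W/η, Q_C = W·T_C/(T_H − T_C) = 143 × 310.00/246.00 = 180 kW.

Q̇_C ≈ 180 kW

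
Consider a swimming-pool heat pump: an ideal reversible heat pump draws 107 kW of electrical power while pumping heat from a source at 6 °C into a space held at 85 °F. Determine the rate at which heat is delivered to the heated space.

Q̇_H ≈ 1380 kW

T_H = 85 °F → (85 − 32) × 5/9 = 29.44 °C = 302.59 K.
T_C = 6 °C → 6 + 273.15 = 279.15 K.
The Carnot heat-pump COP is COP_HP = T_H/(T_H − T_C) = 302.59/23.44 = 12.9069.
Q_H = COP_HP · W = 12.9069 × 107 = 1380 kW.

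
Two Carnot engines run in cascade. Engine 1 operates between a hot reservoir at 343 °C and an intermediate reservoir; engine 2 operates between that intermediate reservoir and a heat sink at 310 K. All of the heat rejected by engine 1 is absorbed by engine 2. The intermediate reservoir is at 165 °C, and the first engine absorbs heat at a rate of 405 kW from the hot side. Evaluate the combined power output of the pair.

Ẇ_total ≈ 201 kW

T_H = 343 °C → 343 + 273.15 = 616.15 K.
Two reversible stages in series are equivalent to a single Carnot engine between T_H and T_C, so η_total = 1 − T_C/T_H = 1 − 310.00/616.15 = 0.4969.
W_total = η_total · Q_H = 0.4969 × 405 = 201 kW.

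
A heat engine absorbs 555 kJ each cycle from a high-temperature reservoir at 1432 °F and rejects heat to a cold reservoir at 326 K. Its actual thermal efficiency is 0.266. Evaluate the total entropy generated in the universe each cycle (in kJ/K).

T_H = 1432 °F → (1432 − 32) × 5/9 = 777.78 °C = 1050.93 K.
W = η·Q_H = 0.266 × 555 = 147.6 kJ, so Q_C = Q_H − W = 407.4 kJ.
Entropy balance on the reservoirs: −Q_H/T_H = -0.5281 kJ/K, +Q_C/T_C = 1.250 kJ/K.
ΔS_univ = −Q_H/T_H + Q_C/T_C = 0.721 kJ/K (> 0, since η = 0.266 < η_Carnot = 0.690).

ΔS_univ ≈ 0.721 kJ/K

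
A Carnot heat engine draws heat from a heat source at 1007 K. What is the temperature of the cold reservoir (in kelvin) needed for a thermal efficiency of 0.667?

From η = 1 − T_C/T_H, T_C = T_H·(1 − η) = 1007.00 × (1 − 0.667) = 335.3 K.

T_C ≈ 335.3 K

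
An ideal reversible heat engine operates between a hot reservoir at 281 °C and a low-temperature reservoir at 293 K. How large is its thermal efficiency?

T_H = 281 °C → 281 + 273.15 = 554.15 K.
The Carnot efficiency is η = 1 − T_C/T_H = 1 − 293.00/554.15 = 0.4713.

η ≈ 0.4713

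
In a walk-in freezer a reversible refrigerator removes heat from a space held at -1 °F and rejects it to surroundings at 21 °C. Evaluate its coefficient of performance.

COP_R ≈ 6.48

T_H = 21 °C → 21 + 273.15 = 294.15 K.
T_C = -1 °F → (-1 − 32) × 5/9 = -18.33 °C = 254.82 K.
Carnot COP: COP_R = T_C/(T_H − T_C) = 254.82/(294.15 − 254.82) = 6.48.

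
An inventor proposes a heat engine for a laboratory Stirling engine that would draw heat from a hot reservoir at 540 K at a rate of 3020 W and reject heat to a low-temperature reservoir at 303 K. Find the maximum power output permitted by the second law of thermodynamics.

No engine can exceed the Carnot limit: η_max = 1 − T_C/T_H = 1 − 303.00/540.00 = 0.4389.
W_max = η_max · Q_H = 0.4389 × 3020 = 1325 W.

Ẇ_max ≈ 1325 W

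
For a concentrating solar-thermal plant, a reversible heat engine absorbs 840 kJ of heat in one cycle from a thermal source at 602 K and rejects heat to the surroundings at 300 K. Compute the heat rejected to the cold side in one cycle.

Q_C ≈ 419 kJ

Carnot efficiency: η = 1 − T_C/T_H = 1 − 300.00/602.00 = 0.5017.
For a reversible cycle Q_C/Q_H = T_C/T_H, so Q_C = 840 × 300.00/602.00 = 419 kJ.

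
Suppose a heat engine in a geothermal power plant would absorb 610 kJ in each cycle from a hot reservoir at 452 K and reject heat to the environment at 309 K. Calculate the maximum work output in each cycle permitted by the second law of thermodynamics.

No engine can exceed the Carnot limit: η_max = 1 − T_C/T_H = 1 − 309.00/452.00 = 0.3164.
W_max = η_max · Q_H = 0.3164 × 610 = 193 kJ.

W_max ≈ 193 kJ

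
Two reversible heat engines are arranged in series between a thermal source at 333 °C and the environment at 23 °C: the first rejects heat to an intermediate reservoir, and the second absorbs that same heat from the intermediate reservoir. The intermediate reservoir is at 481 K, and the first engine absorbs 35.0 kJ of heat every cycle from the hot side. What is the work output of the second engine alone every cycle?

T_H = 333 °C → 333 + 273.15 = 606.15 K.
T_C = 23 °C → 23 + 273.15 = 296.15 K.
Heat entering the second stage: Q_m = Q_H·(T_m/T_H) = 35.0 × 481.00/606.15 = 27.8 kJ.
Second-stage efficiency η₂ = 1 − T_C/T_m = 1 − 296.15/481.00 = 0.3843, so W₂ = η₂·Q_m = 10.7 kJ.

W₂ ≈ 10.7 kJ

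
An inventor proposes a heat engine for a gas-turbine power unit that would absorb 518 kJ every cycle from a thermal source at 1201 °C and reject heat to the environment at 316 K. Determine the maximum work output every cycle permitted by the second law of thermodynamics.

T_H = 1201 °C → 1201 + 273.15 = 1474.15 K.
The upper bound on efficiency is η_max = 1 − T_C/T_H = 1 − 316.00/1474.15 = 0.7856.
W_max = η_max · Q_H = 0.7856 × 518 = 407 kJ.

W_max ≈ 407 kJ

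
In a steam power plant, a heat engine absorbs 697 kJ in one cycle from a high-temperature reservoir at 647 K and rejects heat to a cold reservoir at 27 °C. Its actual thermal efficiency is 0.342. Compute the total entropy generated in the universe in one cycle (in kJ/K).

T_C = 27 °C → 27 + 273.15 = 300.15 K.
W = η·Q_H = 0.342 × 697 = 238.4 kJ, so Q_C = Q_H − W = 458.6 kJ.
Entropy balance on the reservoirs: −Q_H/T_H = -1.077 kJ/K, +Q_C/T_C = 1.528 kJ/K.
ΔS_univ = −Q_H/T_H + Q_C/T_C = 0.451 kJ/K (> 0, since η = 0.342 < η_Carnot = 0.536).

ΔS_univ ≈ 0.451 kJ/K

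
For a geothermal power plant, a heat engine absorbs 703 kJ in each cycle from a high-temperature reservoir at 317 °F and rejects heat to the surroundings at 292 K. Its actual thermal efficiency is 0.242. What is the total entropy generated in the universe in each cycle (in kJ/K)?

T_H = 317 °F → (317 − 32) × 5/9 = 158.33 °C = 431.48 K.
W = η·Q_H = 0.242 × 703 = 170.1 kJ, so Q_C = Q_H − W = 532.9 kJ.
Reservoir entropy changes: ΔS_H = −Q_H/T_H = −703/431.48 = -1.629 kJ/K and ΔS_C = +Q_C/T_C = 532.9/292.00 = 1.825 kJ/K.
ΔS_univ = −Q_H/T_H + Q_C/T_C = 0.1956 kJ/K (> 0, since η = 0.242 < η_Carnot = 0.323).

ΔS_univ ≈ 0.1956 kJ/K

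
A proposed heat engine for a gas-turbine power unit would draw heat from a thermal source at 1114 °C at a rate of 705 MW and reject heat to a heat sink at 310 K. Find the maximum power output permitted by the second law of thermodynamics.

T_H = 1114 °C → 1114 + 273.15 = 1387.15 K.
The second-law ceiling is the Carnot efficiency, η_max = 1 − T_C/T_H = 1 − 310.00/1387.15 = 0.7765.
W_max = η_max · Q_H = 0.7765 × 705 = 547 MW.

Ẇ_max ≈ 547 MW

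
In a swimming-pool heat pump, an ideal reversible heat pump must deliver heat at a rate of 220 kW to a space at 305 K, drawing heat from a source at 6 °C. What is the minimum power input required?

T_C = 6 °C → 6 + 273.15 = 279.15 K.
Reversible heating COP: COP_HP = T_H/(T_H − T_C) = 305.00/25.85 = 11.7988.
W = Q_H/COP_HP = 220/11.7988 = 18.6 kW.

Ẇ_in ≈ 18.6 kW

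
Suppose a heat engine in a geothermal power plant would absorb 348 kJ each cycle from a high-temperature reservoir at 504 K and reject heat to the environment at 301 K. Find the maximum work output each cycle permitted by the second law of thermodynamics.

W_max ≈ 140.2 kJ

No engine can exceed the Carnot limit: η_max = 1 − T_C/T_H = 1 − 301.00/504.00 = 0.4028.
W_max = η_max · Q_H = 0.4028 × 348 = 140.2 kJ.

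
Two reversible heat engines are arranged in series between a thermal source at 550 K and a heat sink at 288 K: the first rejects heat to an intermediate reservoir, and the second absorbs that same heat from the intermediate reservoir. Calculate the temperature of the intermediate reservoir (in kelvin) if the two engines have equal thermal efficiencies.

Equal efficiencies require 1 − T_m/T_H = 1 − T_C/T_m, i.e. T_m/T_H = T_C/T_m, so T_m = √(T_H·T_C) = √(550.00 × 288.00) = 398 K.

T_m ≈ 398 K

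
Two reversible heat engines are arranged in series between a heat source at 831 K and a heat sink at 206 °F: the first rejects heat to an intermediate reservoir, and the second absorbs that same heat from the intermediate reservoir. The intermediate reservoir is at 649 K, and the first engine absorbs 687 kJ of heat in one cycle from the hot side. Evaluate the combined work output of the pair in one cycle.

W_total ≈ 381 kJ

T_C = 206 °F → (206 − 32) × 5/9 = 96.67 °C = 369.82 K.
Two reversible stages in series are equivalent to a single Carnot engine between T_H and T_C, so η_total = 1 − T_C/T_H = 1 − 369.82/831.00 = 0.5550.
W_total = η_total · Q_H = 0.5550 × 687 = 381 kJ.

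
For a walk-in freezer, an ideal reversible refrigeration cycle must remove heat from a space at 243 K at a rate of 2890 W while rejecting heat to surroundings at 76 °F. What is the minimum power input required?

Ẇ_in ≈ 649 W

T_H = 76 °F → (76 − 32) × 5/9 = 24.44 °C = 297.59 K.
COP_R = T_C/(T_H − T_C) = 243.00/54.59 = 4.4510.
W = Q_C/COP_R = 2890/4.4510 = 649 W.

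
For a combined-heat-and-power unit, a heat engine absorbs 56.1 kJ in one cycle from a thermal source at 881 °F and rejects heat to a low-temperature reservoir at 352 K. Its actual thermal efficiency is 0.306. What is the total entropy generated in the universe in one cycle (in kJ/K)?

ΔS_univ ≈ 0.03529 kJ/K

T_H = 881 °F → (881 − 32) × 5/9 = 471.67 °C = 744.82 K.
W = η·Q_H = 0.306 × 56.1 = 17.17 kJ, so Q_C = Q_H − W = 38.93 kJ.
Reservoir entropy changes: ΔS_H = −Q_H/T_H = −56.1/744.82 = -0.07532 kJ/K and ΔS_C = +Q_C/T_C = 38.93/352.00 = 0.1106 kJ/K.
ΔS_univ = −Q_H/T_H + Q_C/T_C = 0.03529 kJ/K (> 0, since η = 0.306 < η_Carnot = 0.527).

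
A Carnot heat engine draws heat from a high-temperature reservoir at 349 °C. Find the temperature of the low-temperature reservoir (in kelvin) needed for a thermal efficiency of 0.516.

T_C ≈ 301 K

T_H = 349 °C → 349 + 273.15 = 622.15 K.
From η = 1 − T_C/T_H, T_C = T_H·(1 − η) = 622.15 × (1 − 0.516) = 301 K.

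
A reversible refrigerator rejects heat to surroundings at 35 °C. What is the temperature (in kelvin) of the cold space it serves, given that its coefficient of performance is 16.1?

T_H = 35 °C → 35 + 273.15 = 308.15 K.
COP_R = T_C/(T_H − T_C) ⇒ T_C = T_H·COP_R/(1 + COP_R) = 308.15 × 16.1/(1 + 16.1) = 290 K.

T_C ≈ 290 K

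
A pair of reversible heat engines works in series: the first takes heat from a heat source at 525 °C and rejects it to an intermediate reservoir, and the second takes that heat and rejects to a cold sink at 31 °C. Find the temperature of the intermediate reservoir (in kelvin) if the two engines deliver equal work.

T_m ≈ 551 K

T_H = 525 °C → 525 + 273.15 = 798.15 K.
T_C = 31 °C → 31 + 273.15 = 304.15 K.
For reversible stages Q_m = Q_H·(T_m/T_H). Setting W₁ = Q_H(1 − T_m/T_H) equal to W₂ = Q_m(1 − T_C/T_m) = Q_H·(T_m − T_C)/T_H gives T_H − T_m = T_m − T_C, so T_m = (T_H + T_C)/2 = (798.15 + 304.15)/2 = 551 K.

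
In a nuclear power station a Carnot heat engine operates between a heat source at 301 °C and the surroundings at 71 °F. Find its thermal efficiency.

η ≈ 0.487

T_H = 301 °C → 301 + 273.15 = 574.15 K.
T_C = 71 °F → (71 − 32) × 5/9 = 21.67 °C = 294.82 K.
The Carnot efficiency is η = 1 − T_C/T_H = 1 − 294.82/574.15 = 0.487.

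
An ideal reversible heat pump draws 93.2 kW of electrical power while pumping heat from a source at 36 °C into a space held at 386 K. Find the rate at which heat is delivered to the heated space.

T_C = 36 °C → 36 + 273.15 = 309.15 K.
COP_HP = T_H/(T_H − T_C) = 386.00/76.85 = 5.0228.
Q_H = COP_HP · W = 5.0228 × 93.2 = 468 kW.

Q̇_H ≈ 468 kW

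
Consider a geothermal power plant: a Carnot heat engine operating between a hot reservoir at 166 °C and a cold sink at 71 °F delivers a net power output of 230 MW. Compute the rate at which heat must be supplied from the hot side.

Q̇_H ≈ 700 MW

T_H = 166 °C → 166 + 273.15 = 439.15 K.
T_C = 71 °F → (71 − 32) × 5/9 = 21.67 °C = 294.82 K.
Since the cycle is reversible, η = 1 − T_C/T_H = 1 − 294.82/439.15 = 0.3287.
Q_H = W/η = 230/0.3287 = 700 MW.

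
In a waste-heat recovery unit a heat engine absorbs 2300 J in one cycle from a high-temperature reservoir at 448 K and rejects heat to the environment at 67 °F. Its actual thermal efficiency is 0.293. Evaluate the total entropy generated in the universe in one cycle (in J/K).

ΔS_univ ≈ 0.424 J/K

T_C = 67 °F → (67 − 32) × 5/9 = 19.44 °C = 292.59 K.
W = η·Q_H = 0.293 × 2300 = 673.9 J, so Q_C = Q_H − W = 1626 J.
Entropy balance on the reservoirs: −Q_H/T_H = -5.134 J/K, +Q_C/T_C = 5.558 J/K.
ΔS_univ = −Q_H/T_H + Q_C/T_C = 0.424 J/K (> 0, since η = 0.293 < η_Carnot = 0.347).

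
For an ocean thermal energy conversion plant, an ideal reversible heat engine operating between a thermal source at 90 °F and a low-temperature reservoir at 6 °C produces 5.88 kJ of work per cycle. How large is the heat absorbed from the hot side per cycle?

Q_H ≈ 68.48 kJ

T_H = 90 °F → (90 − 32) × 5/9 = 32.22 °C = 305.37 K.
T_C = 6 °C → 6 + 273.15 = 279.15 K.
η_rev = 1 − T_C/T_H = 1 − 279.15/305.37 = 0.0859.
Q_H = W/η = 5.88/0.0859 = 68.48 kJ.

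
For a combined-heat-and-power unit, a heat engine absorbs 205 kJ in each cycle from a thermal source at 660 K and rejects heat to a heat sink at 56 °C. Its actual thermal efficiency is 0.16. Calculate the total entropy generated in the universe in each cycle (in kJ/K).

ΔS_univ ≈ 0.213 kJ/K

T_C = 56 °C → 56 + 273.15 = 329.15 K.
W = η·Q_H = 0.16 × 205 = 32.80 kJ, so Q_C = Q_H − W = 172.2 kJ.
Entropy balance on the reservoirs: −Q_H/T_H = -0.3106 kJ/K, +Q_C/T_C = 0.5232 kJ/K.
ΔS_univ = −Q_H/T_H + Q_C/T_C = 0.213 kJ/K (> 0, since η = 0.16 < η_Carnot = 0.501).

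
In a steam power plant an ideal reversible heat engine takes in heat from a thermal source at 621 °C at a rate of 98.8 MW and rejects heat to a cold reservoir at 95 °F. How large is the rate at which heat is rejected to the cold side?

T_H = 621 °C → 621 + 273.15 = 894.15 K.
T_C = 95 °F → (95 − 32) × 5/9 = 35.00 °C = 308.15 K.
Carnot efficiency: η = 1 − T_C/T_H = 1 − 308.15/894.15 = 0.6554.
For a reversible cycle Q_C/Q_H = T_C/T_H, so Q_C = 98.8 × 308.15/894.15 = 34.05 MW.

Q̇_C ≈ 34.05 MW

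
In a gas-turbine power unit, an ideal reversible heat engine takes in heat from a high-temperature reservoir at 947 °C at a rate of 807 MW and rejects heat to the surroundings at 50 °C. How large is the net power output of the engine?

Ẇ ≈ 593 MW

T_H = 947 °C → 947 + 273.15 = 1220.15 K.
T_C = 50 °C → 50 + 273.15 = 323.15 K.
For a reversible engine, η = 1 − T_C/T_H = 1 − 323.15/1220.15 = 0.7352.
W = η·Q_H = 0.7352 × 807 = 593 MW.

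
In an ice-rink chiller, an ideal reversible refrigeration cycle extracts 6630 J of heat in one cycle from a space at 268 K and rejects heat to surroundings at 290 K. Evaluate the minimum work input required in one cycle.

The reversible coefficient of performance is COP_R = T_C/(T_H − T_C) = 268.00/22.00 = 12.1818.
W = Q_C/COP_R = 6630/12.1818 = 544 J.

W_in ≈ 544 J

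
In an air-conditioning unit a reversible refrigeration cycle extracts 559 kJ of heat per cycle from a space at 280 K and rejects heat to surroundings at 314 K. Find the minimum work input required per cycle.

W_in ≈ 67.9 kJ

Carnot COP: COP_R = T_C/(T_H − T_C) = 280.00/34.00 = 8.2353.
W = Q_C/COP_R = 559/8.2353 = 67.9 kJ.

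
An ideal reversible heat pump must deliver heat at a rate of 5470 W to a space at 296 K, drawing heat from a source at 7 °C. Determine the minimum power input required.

T_C = 7 °C → 7 + 273.15 = 280.15 K.
Reversible heating COP: COP_HP = T_H/(T_H − T_C) = 296.00/15.85 = 18.6751.
W = Q_H/COP_HP = 5470/18.6751 = 292.9 W.

Ẇ_in ≈ 292.9 W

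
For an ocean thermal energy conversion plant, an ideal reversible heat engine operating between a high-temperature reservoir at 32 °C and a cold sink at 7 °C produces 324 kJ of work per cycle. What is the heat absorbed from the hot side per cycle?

Q_H ≈ 3955 kJ

T_H = 32 °C → 32 + 273.15 = 305.15 K.
T_C = 7 °C → 7 + 273.15 = 280.15 K.
The Carnot efficiency is η = 1 − T_C/T_H = 1 − 280.15/305.15 = 0.0819.
Q_H = W/η = 324/0.0819 = 3955 kJ.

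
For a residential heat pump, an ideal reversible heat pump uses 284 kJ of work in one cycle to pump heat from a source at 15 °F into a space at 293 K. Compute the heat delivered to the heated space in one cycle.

T_C = 15 °F → (15 − 32) × 5/9 = -9.44 °C = 263.71 K.
COP_HP = T_H/(T_H − T_C) = 293.00/29.29 = 10.0019.
Q_H = COP_HP · W = 10.0019 × 284 = 2840 kJ.

Q_H ≈ 2840 kJ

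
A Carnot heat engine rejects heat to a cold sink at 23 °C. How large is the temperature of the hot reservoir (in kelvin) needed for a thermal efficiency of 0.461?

T_C = 23 °C → 23 + 273.15 = 296.15 K.
From η = 1 − T_C/T_H, solving for T_H gives T_H = T_C/(1 − η) = 296.15/(1 − 0.461) = 549 K.

T_H ≈ 549 K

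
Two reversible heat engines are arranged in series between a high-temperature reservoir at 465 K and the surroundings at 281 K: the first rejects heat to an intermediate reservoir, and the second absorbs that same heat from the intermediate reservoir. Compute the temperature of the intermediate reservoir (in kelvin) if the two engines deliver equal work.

T_m ≈ 373 K

For reversible stages Q_m = Q_H·(T_m/T_H). Setting W₁ = Q_H(1 − T_m/T_H) equal to W₂ = Q_m(1 − T_C/T_m) = Q_H·(T_m − T_C)/T_H gives T_H − T_m = T_m − T_C, so T_m = (T_H + T_C)/2 = (465.00 + 281.00)/2 = 373 K.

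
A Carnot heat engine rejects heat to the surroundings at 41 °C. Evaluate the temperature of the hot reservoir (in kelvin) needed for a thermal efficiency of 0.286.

T_H ≈ 440 K

T_C = 41 °C → 41 + 273.15 = 314.15 K.
From η = 1 − T_C/T_H, solving for T_H gives T_H = T_C/(1 − η) = 314.15/(1 − 0.286) = 440 K.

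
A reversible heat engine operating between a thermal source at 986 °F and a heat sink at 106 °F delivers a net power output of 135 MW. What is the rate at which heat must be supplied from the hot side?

T_H = 986 °F → (986 − 32) × 5/9 = 530.00 °C = 803.15 K.
T_C = 106 °F → (106 − 32) × 5/9 = 41.11 °C = 314.26 K.
For a reversible engine, η = 1 − T_C/T_H = 1 − 314.26/803.15 = 0.6087.
Q_H = W/η = 135/0.6087 = 222 MW.

Q̇_H ≈ 222 MW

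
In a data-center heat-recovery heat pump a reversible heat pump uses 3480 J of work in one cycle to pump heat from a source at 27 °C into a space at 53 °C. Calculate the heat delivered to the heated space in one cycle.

Q_H ≈ 43700 J

T_H = 53 °C → 53 + 273.15 = 326.15 K.
T_C = 27 °C → 27 + 273.15 = 300.15 K.
COP_HP = T_H/(T_H − T_C) = 326.15/26.00 = 12.5442.
Q_H = COP_HP · W = 12.5442 × 3480 = 43700 J.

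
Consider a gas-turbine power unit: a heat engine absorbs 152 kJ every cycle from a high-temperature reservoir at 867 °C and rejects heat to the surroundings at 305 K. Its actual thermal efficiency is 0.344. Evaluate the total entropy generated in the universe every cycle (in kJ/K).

T_H = 867 °C → 867 + 273.15 = 1140.15 K.
W = η·Q_H = 0.344 × 152 = 52.29 kJ, so Q_C = Q_H − W = 99.71 kJ.
Reservoir entropy changes: ΔS_H = −Q_H/T_H = −152/1140.15 = -0.1333 kJ/K and ΔS_C = +Q_C/T_C = 99.71/305.00 = 0.3269 kJ/K.
ΔS_univ = −Q_H/T_H + Q_C/T_C = 0.1936 kJ/K (> 0, since η = 0.344 < η_Carnot = 0.732).

ΔS_univ ≈ 0.1936 kJ/K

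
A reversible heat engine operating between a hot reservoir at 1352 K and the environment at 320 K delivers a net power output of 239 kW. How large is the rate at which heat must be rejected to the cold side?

η_rev = 1 − T_C/T_H = 1 − 320.00/1352.00 = 0.7633.
Since Q_C/Q_H = T_C/T_H and Q_H = W/η, Q_C = W·T_C/(T_H − T_C) = 239 × 320.00/1032.00 = 74.1 kW.

Q̇_C ≈ 74.1 kW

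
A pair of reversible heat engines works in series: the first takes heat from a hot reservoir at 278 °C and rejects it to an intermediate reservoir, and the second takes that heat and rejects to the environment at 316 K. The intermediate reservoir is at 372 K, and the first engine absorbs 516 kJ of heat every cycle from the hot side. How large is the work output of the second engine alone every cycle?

W₂ ≈ 52.4 kJ

T_H = 278 °C → 278 + 273.15 = 551.15 K.
Heat entering the second stage: Q_m = Q_H·(T_m/T_H) = 516 × 372.00/551.15 = 348 kJ.
Second-stage efficiency η₂ = 1 − T_C/T_m = 1 − 316.00/372.00 = 0.1505, so W₂ = η₂·Q_m = 52.4 kJ.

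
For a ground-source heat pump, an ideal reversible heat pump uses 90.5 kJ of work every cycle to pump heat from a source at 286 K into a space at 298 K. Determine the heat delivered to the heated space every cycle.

Reversible heating COP: COP_HP = T_H/(T_H − T_C) = 298.00/12.00 = 24.8333.
Q_H = COP_HP · W = 24.8333 × 90.5 = 2250 kJ.

Q_H ≈ 2250 kJ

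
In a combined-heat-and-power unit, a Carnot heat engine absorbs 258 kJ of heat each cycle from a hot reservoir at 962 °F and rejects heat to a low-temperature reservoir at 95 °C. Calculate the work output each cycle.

W ≈ 137.7 kJ

T_H = 962 °F → (962 − 32) × 5/9 = 516.67 °C = 789.82 K.
T_C = 95 °C → 95 + 273.15 = 368.15 K.
η_rev = 1 − T_C/T_H = 1 − 368.15/789.82 = 0.5339.
W = η·Q_H = 0.5339 × 258 = 137.7 kJ.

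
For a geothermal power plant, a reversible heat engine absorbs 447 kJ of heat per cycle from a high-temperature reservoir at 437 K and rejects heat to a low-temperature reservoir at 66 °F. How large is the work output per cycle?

T_C = 66 °F → (66 − 32) × 5/9 = 18.89 °C = 292.04 K.
Carnot efficiency: η = 1 − T_C/T_H = 1 − 292.04/437.00 = 0.3317.
W = η·Q_H = 0.3317 × 447 = 148.3 kJ.

W ≈ 148.3 kJ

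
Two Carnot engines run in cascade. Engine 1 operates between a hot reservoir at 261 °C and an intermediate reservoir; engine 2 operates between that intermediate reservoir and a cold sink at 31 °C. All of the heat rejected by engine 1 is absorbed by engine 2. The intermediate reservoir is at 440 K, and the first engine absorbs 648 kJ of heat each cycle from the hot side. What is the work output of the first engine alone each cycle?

W₁ ≈ 114.2 kJ

T_H = 261 °C → 261 + 273.15 = 534.15 K.
T_C = 31 °C → 31 + 273.15 = 304.15 K.
First-stage efficiency η₁ = 1 − T_m/T_H = 1 − 440.00/534.15 = 0.1763.
W₁ = η₁·Q_H = 0.1763 × 648 = 114.2 kJ.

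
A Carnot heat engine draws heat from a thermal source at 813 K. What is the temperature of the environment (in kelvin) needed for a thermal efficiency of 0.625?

T_C ≈ 304.9 K

From η = 1 − T_C/T_H, T_C = T_H·(1 − η) = 813.00 × (1 − 0.625) = 304.9 K.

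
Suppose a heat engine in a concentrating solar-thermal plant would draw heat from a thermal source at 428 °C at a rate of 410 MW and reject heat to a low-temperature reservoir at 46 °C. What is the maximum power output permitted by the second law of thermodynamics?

T_H = 428 °C → 428 + 273.15 = 701.15 K.
T_C = 46 °C → 46 + 273.15 = 319.15 K.
By the Carnot theorem, η_max = 1 − T_C/T_H = 1 − 319.15/701.15 = 0.5448.
W_max = η_max · Q_H = 0.5448 × 410 = 223 MW.

Ẇ_max ≈ 223 MW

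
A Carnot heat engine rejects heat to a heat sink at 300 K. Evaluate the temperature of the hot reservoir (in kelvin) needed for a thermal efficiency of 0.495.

From η = 1 − T_C/T_H, solving for T_H gives T_H = T_C/(1 − η) = 300.00/(1 − 0.495) = 594 K.

T_H ≈ 594 K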